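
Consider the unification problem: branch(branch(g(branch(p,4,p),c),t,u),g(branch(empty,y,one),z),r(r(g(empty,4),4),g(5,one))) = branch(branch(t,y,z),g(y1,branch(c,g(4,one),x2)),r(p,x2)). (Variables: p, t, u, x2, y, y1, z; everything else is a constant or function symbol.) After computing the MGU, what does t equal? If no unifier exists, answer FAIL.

Decompose branch/3: branch(g(branch(p,4,p),c),t,u) = branch(t,y,z),  g(branch(empty,y,one),z) = g(y1,branch(c,g(4,one),x2)),  r(r(g(empty,4),4),g(5,one)) = r(p,x2).
Decompose branch/3: g(branch(p,4,p),c) = t,  t = y,  u = z.
Bind t := g(branch(p,4,p),c); substituting into the one remaining equation that mentions t gives: g(branch(p,4,p),c) = y.
Bind y := g(branch(p,4,p),c); substituting into the one remaining equation that mentions y gives: g(branch(empty,g(branch(p,4,p),c),one),z) = g(y1,branch(c,g(4,one),x2)).
Bind u := z; no other remaining equation mentions u.
Decompose g/2: branch(empty,g(branch(p,4,p),c),one) = y1,  z = branch(c,g(4,one),x2).
Bind y1 := branch(empty,g(branch(p,4,p),c),one); no other remaining equation mentions y1.
Bind z := branch(c,g(4,one),x2); no other remaining equation mentions z. Substituting into the earlier binding gives u := branch(c,g(4,one),x2).
Decompose r/2: r(g(empty,4),4) = p,  g(5,one) = x2.
Bind p := r(g(empty,4),4); no other remaining equation mentions p. Substituting into the earlier bindings gives t := g(branch(r(g(empty,4),4),4,r(g(empty,4),4)),c), y := g(branch(r(g(empty,4),4),4,r(g(empty,4),4)),c), y1 := branch(empty,g(branch(r(g(empty,4),4),4,r(g(empty,4),4)),c),one).
Bind x2 := g(5,one). Substituting into the earlier bindings gives u := branch(c,g(4,one),g(5,one)), z := branch(c,g(4,one),g(5,one)).
MGU = { t ↦ g(branch(r(g(empty,4),4),4,r(g(empty,4),4)),c), y ↦ g(branch(r(g(empty,4),4),4,r(g(empty,4),4)),c), u ↦ branch(c,g(4,one),g(5,one)), y1 ↦ branch(empty,g(branch(r(g(empty,4),4),4,r(g(empty,4),4)),c),one), z ↦ branch(c,g(4,one),g(5,one)), p ↦ r(g(empty,4),4), x2 ↦ g(5,one) }, so t ↦ g(branch(r(g(empty,4),4),4,r(g(empty,4),4)),c).

g(branch(r(g(empty,4),4),4,r(g(empty,4),4)),c)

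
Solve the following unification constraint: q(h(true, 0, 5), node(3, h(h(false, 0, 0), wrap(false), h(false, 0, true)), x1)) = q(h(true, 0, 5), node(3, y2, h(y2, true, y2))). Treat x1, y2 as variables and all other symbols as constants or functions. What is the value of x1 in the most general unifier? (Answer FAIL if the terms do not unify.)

h(h(h(false, 0, 0), wrap(false), h(false, 0, true)), true, h(h(false, 0, 0), wrap(false), h(false, 0, true)))

Decompose q/2: h(true, 0, 5) = h(true, 0, 5),  node(3, h(h(false, 0, 0), wrap(false), h(false, 0, true)), x1) = node(3, y2, h(y2, true, y2)).
Delete trivial equation h(true, 0, 5) = h(true, 0, 5).
Decompose node/3: 3 = 3,  h(h(false, 0, 0), wrap(false), h(false, 0, true)) = y2,  x1 = h(y2, true, y2).
Delete trivial equation 3 = 3.
Bind y2 := h(h(false, 0, 0), wrap(false), h(false, 0, true)); substituting into the remaining equation gives: x1 = h(h(h(false, 0, 0), wrap(false), h(false, 0, true)), true, h(h(false, 0, 0), wrap(false), h(false, 0, true))).
Bind x1 := h(h(h(false, 0, 0), wrap(false), h(false, 0, true)), true, h(h(false, 0, 0), wrap(false), h(false, 0, true))).
MGU = { y2 := h(h(false, 0, 0), wrap(false), h(false, 0, true)), x1 := h(h(h(false, 0, 0), wrap(false), h(false, 0, true)), true, h(h(false, 0, 0), wrap(false), h(false, 0, true))) }, so x1 := h(h(h(false, 0, 0), wrap(false), h(false, 0, true)), true, h(h(false, 0, 0), wrap(false), h(false, 0, true))).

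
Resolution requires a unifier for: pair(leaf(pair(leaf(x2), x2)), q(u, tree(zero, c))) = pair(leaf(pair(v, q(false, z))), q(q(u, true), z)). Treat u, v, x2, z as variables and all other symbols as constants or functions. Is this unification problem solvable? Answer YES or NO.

NO

Decompose pair/2: leaf(pair(leaf(x2), x2)) = leaf(pair(v, q(false, z))),  q(u, tree(zero, c)) = q(q(u, true), z).
Decompose leaf/1: pair(leaf(x2), x2) = pair(v, q(false, z)).
Decompose pair/2: leaf(x2) = v,  x2 = q(false, z).
Bind v := leaf(x2); no other remaining equation mentions v.
Bind x2 := q(false, z); no other remaining equation mentions x2. Substituting into the earlier binding gives v := leaf(q(false, z)).
Decompose q/2: u = q(u, true),  tree(zero, c) = z.
Occurs check fails: u occurs in q(u, true); the equation u = q(u, true) has no finite solution.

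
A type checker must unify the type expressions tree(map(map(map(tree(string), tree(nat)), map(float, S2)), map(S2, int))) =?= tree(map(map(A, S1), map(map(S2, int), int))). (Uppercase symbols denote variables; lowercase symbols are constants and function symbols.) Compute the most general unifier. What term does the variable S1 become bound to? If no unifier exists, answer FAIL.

Decompose tree/1: map(map(map(tree(string), tree(nat)), map(float, S2)), map(S2, int)) =?= map(map(A, S1), map(map(S2, int), int)).
Decompose map/2: map(map(tree(string), tree(nat)), map(float, S2)) =?= map(A, S1),  map(S2, int) =?= map(map(S2, int), int).
Decompose map/2: map(tree(string), tree(nat)) =?= A,  map(float, S2) =?= S1.
Bind A := map(tree(string), tree(nat)); no other remaining equation mentions A.
Bind S1 := map(float, S2); no other remaining equation mentions S1.
Decompose map/2: S2 =?= map(S2, int),  int =?= int.
Occurs check fails: S2 occurs in map(S2, int); the equation S2 =?= map(S2, int) has no finite solution.

FAIL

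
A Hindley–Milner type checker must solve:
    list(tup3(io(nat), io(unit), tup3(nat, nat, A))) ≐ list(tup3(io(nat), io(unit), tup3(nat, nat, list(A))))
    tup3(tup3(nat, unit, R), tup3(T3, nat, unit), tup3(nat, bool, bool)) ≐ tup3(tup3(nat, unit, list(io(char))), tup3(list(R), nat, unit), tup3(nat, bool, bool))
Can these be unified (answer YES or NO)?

NO

Decompose list/1: tup3(io(nat), io(unit), tup3(nat, nat, A)) ≐ tup3(io(nat), io(unit), tup3(nat, nat, list(A))).
Decompose tup3/3: io(nat) ≐ io(nat),  io(unit) ≐ io(unit),  tup3(nat, nat, A) ≐ tup3(nat, nat, list(A)).
Delete trivial equation io(nat) ≐ io(nat).
Delete trivial equation io(unit) ≐ io(unit).
Decompose tup3/3: nat ≐ nat,  nat ≐ nat,  A ≐ list(A).
Delete trivial equation nat ≐ nat.
Delete trivial equation nat ≐ nat.
Occurs check fails: A occurs in list(A); the equation A ≐ list(A) has no finite solution.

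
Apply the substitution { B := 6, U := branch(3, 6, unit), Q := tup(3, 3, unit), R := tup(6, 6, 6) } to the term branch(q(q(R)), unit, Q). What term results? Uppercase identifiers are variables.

Replace each occurrence of Q with tup(3, 3, unit).
Replace each occurrence of R with tup(6, 6, 6).
Result: branch(q(q(tup(6, 6, 6))), unit, tup(3, 3, unit)).

branch(q(q(tup(6, 6, 6))), unit, tup(3, 3, unit))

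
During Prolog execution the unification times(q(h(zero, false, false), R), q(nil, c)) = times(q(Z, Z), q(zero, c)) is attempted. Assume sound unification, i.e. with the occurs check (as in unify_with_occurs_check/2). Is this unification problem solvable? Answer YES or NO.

NO

Decompose times/2: q(h(zero, false, false), R) = q(Z, Z),  q(nil, c) = q(zero, c).
Decompose q/2: h(zero, false, false) = Z,  R = Z.
Bind Z := h(zero, false, false); substituting into the one remaining equation that mentions Z gives: R = h(zero, false, false).
Bind R := h(zero, false, false); no other remaining equation mentions R.
Decompose q/2: nil = zero,  c = c.
Clash: constants nil and zero differ; no unifier exists.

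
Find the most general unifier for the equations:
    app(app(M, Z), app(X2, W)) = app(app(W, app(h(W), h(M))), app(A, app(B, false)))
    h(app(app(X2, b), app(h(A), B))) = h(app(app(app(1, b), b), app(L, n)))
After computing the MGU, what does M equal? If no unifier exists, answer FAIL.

Decompose app/2: app(M, Z) = app(W, app(h(W), h(M))),  app(X2, W) = app(A, app(B, false)).
Decompose app/2: M = W,  Z = app(h(W), h(M)).
Bind M := W; substituting into the one remaining equation that mentions M gives: Z = app(h(W), h(W)).
Bind Z := app(h(W), h(W)); no other remaining equation mentions Z.
Decompose app/2: X2 = A,  W = app(B, false).
Bind X2 := A; substituting into the one remaining equation that mentions X2 gives: h(app(app(A, b), app(h(A), B))) = h(app(app(app(1, b), b), app(L, n))).
Bind W := app(B, false); no other remaining equation mentions W. Substituting into the earlier bindings gives M := app(B, false), Z := app(h(app(B, false)), h(app(B, false))).
Decompose h/1: app(app(A, b), app(h(A), B)) = app(app(app(1, b), b), app(L, n)).
Decompose app/2: app(A, b) = app(app(1, b), b),  app(h(A), B) = app(L, n).
Decompose app/2: A = app(1, b),  b = b.
Bind A := app(1, b); substituting into the one remaining equation that mentions A gives: app(h(app(1, b)), B) = app(L, n). Substituting into the earlier binding gives X2 := app(1, b).
Delete trivial equation b = b.
Decompose app/2: h(app(1, b)) = L,  B = n.
Bind L := h(app(1, b)); no other remaining equation mentions L.
Bind B := n. Substituting into the earlier bindings gives M := app(n, false), Z := app(h(app(n, false)), h(app(n, false))), W := app(n, false).
MGU = { M := app(n, false), Z := app(h(app(n, false)), h(app(n, false))), X2 := app(1, b), W := app(n, false), A := app(1, b), L := h(app(1, b)), B := n }, so M := app(n, false).

app(n, false)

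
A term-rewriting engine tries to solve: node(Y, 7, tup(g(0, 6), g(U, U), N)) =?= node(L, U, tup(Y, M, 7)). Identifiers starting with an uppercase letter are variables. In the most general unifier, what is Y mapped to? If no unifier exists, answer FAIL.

Decompose node/3: Y =?= L,  7 =?= U,  tup(g(0, 6), g(U, U), N) =?= tup(Y, M, 7).
Bind Y := L; substituting into the one remaining equation that mentions Y gives: tup(g(0, 6), g(U, U), N) =?= tup(L, M, 7).
Bind U := 7; substituting into the remaining equation gives: tup(g(0, 6), g(7, 7), N) =?= tup(L, M, 7).
Decompose tup/3: g(0, 6) =?= L,  g(7, 7) =?= M,  N =?= 7.
Bind L := g(0, 6); no other remaining equation mentions L. Substituting into the earlier binding gives Y := g(0, 6).
Bind M := g(7, 7); no other remaining equation mentions M.
Bind N := 7.
MGU = { Y := g(0, 6), U := 7, L := g(0, 6), M := g(7, 7), N := 7 }, so Y := g(0, 6).

g(0, 6)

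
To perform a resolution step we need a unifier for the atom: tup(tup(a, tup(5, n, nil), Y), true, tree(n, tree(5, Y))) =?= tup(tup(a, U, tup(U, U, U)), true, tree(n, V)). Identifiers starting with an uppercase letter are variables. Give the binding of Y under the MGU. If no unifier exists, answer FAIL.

tup(tup(5, n, nil), tup(5, n, nil), tup(5, n, nil))

Decompose tup/3: tup(a, tup(5, n, nil), Y) =?= tup(a, U, tup(U, U, U)),  true =?= true,  tree(n, tree(5, Y)) =?= tree(n, V).
Decompose tup/3: a =?= a,  tup(5, n, nil) =?= U,  Y =?= tup(U, U, U).
Delete trivial equation a =?= a.
Bind U := tup(5, n, nil); substituting into the one remaining equation that mentions U gives: Y =?= tup(tup(5, n, nil), tup(5, n, nil), tup(5, n, nil)).
Bind Y := tup(tup(5, n, nil), tup(5, n, nil), tup(5, n, nil)); substituting into the one remaining equation that mentions Y gives: tree(n, tree(5, tup(tup(5, n, nil), tup(5, n, nil), tup(5, n, nil)))) =?= tree(n, V).
Delete trivial equation true =?= true.
Decompose tree/2: n =?= n,  tree(5, tup(tup(5, n, nil), tup(5, n, nil), tup(5, n, nil))) =?= V.
Delete trivial equation n =?= n.
Bind V := tree(5, tup(tup(5, n, nil), tup(5, n, nil), tup(5, n, nil))).
MGU = { U -> tup(5, n, nil), Y -> tup(tup(5, n, nil), tup(5, n, nil), tup(5, n, nil)), V -> tree(5, tup(tup(5, n, nil), tup(5, n, nil), tup(5, n, nil))) }, so Y -> tup(tup(5, n, nil), tup(5, n, nil), tup(5, n, nil)).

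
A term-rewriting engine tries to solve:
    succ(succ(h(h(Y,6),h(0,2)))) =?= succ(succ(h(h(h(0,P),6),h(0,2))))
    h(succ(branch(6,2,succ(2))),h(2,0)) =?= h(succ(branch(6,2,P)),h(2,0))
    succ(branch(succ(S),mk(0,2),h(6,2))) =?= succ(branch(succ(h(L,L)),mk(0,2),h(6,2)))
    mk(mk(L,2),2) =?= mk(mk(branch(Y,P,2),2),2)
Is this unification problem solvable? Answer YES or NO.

Decompose succ/1: succ(h(h(Y,6),h(0,2))) =?= succ(h(h(h(0,P),6),h(0,2))).
Decompose succ/1: h(h(Y,6),h(0,2)) =?= h(h(h(0,P),6),h(0,2)).
Decompose h/2: h(Y,6) =?= h(h(0,P),6),  h(0,2) =?= h(0,2).
Decompose h/2: Y =?= h(0,P),  6 =?= 6.
Bind Y := h(0,P); substituting into the one remaining equation that mentions Y gives: mk(mk(L,2),2) =?= mk(mk(branch(h(0,P),P,2),2),2).
Delete trivial equation 6 =?= 6.
Delete trivial equation h(0,2) =?= h(0,2).
Decompose h/2: succ(branch(6,2,succ(2))) =?= succ(branch(6,2,P)),  h(2,0) =?= h(2,0).
Decompose succ/1: branch(6,2,succ(2)) =?= branch(6,2,P).
Decompose branch/3: 6 =?= 6,  2 =?= 2,  succ(2) =?= P.
Delete trivial equation 6 =?= 6.
Delete trivial equation 2 =?= 2.
Bind P := succ(2); substituting into the one remaining equation that mentions P gives: mk(mk(L,2),2) =?= mk(mk(branch(h(0,succ(2)),succ(2),2),2),2). Substituting into the earlier binding gives Y := h(0,succ(2)).
Delete trivial equation h(2,0) =?= h(2,0).
Decompose succ/1: branch(succ(S),mk(0,2),h(6,2)) =?= branch(succ(h(L,L)),mk(0,2),h(6,2)).
Decompose branch/3: succ(S) =?= succ(h(L,L)),  mk(0,2) =?= mk(0,2),  h(6,2) =?= h(6,2).
Decompose succ/1: S =?= h(L,L).
Bind S := h(L,L); no other remaining equation mentions S.
Delete trivial equation mk(0,2) =?= mk(0,2).
Delete trivial equation h(6,2) =?= h(6,2).
Decompose mk/2: mk(L,2) =?= mk(branch(h(0,succ(2)),succ(2),2),2),  2 =?= 2.
Decompose mk/2: L =?= branch(h(0,succ(2)),succ(2),2),  2 =?= 2.
Bind L := branch(h(0,succ(2)),succ(2),2); no other remaining equation mentions L. Substituting into the earlier binding gives S := h(branch(h(0,succ(2)),succ(2),2),branch(h(0,succ(2)),succ(2),2)).
Delete trivial equation 2 =?= 2.
Delete trivial equation 2 =?= 2.
No equations remain and no clash or occurs-check failure arose, so a unifier exists.

YES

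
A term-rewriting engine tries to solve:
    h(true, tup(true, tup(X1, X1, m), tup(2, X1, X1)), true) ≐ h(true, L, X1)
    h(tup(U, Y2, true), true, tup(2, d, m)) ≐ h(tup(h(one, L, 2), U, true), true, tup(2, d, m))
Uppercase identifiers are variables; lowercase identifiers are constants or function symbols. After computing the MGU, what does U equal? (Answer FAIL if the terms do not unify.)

Decompose h/3: true ≐ true,  tup(true, tup(X1, X1, m), tup(2, X1, X1)) ≐ L,  true ≐ X1.
Delete trivial equation true ≐ true.
Bind L := tup(true, tup(X1, X1, m), tup(2, X1, X1)); substituting into the one remaining equation that mentions L gives: h(tup(U, Y2, true), true, tup(2, d, m)) ≐ h(tup(h(one, tup(true, tup(X1, X1, m), tup(2, X1, X1)), 2), U, true), true, tup(2, d, m)).
Bind X1 := true; substituting into the remaining equation gives: h(tup(U, Y2, true), true, tup(2, d, m)) ≐ h(tup(h(one, tup(true, tup(true, true, m), tup(2, true, true)), 2), U, true), true, tup(2, d, m)). Substituting into the earlier binding gives L := tup(true, tup(true, true, m), tup(2, true, true)).
Decompose h/3: tup(U, Y2, true) ≐ tup(h(one, tup(true, tup(true, true, m), tup(2, true, true)), 2), U, true),  true ≐ true,  tup(2, d, m) ≐ tup(2, d, m).
Decompose tup/3: U ≐ h(one, tup(true, tup(true, true, m), tup(2, true, true)), 2),  Y2 ≐ U,  true ≐ true.
Bind U := h(one, tup(true, tup(true, true, m), tup(2, true, true)), 2); substituting into the one remaining equation that mentions U gives: Y2 ≐ h(one, tup(true, tup(true, true, m), tup(2, true, true)), 2).
Bind Y2 := h(one, tup(true, tup(true, true, m), tup(2, true, true)), 2); no other remaining equation mentions Y2.
Delete trivial equation true ≐ true.
Delete trivial equation true ≐ true.
Delete trivial equation tup(2, d, m) ≐ tup(2, d, m).
MGU = { L ↦ tup(true, tup(true, true, m), tup(2, true, true)), X1 ↦ true, U ↦ h(one, tup(true, tup(true, true, m), tup(2, true, true)), 2), Y2 ↦ h(one, tup(true, tup(true, true, m), tup(2, true, true)), 2) }, so U ↦ h(one, tup(true, tup(true, true, m), tup(2, true, true)), 2).

h(one, tup(true, tup(true, true, m), tup(2, true, true)), 2)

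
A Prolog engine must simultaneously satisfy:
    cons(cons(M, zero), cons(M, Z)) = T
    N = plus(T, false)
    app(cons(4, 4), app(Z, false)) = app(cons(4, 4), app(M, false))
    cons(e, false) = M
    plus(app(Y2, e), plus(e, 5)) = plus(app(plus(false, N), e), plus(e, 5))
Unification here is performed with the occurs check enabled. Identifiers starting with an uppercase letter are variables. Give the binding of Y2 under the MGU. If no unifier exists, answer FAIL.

plus(false, plus(cons(cons(cons(e, false), zero), cons(cons(e, false), cons(e, false))), false))

Bind T := cons(cons(M, zero), cons(M, Z)); substituting into the one remaining equation that mentions T gives: N = plus(cons(cons(M, zero), cons(M, Z)), false).
Bind N := plus(cons(cons(M, zero), cons(M, Z)), false); substituting into the one remaining equation that mentions N gives: plus(app(Y2, e), plus(e, 5)) = plus(app(plus(false, plus(cons(cons(M, zero), cons(M, Z)), false)), e), plus(e, 5)).
Decompose app/2: cons(4, 4) = cons(4, 4),  app(Z, false) = app(M, false).
Delete trivial equation cons(4, 4) = cons(4, 4).
Decompose app/2: Z = M,  false = false.
Bind Z := M; substituting into the one remaining equation that mentions Z gives: plus(app(Y2, e), plus(e, 5)) = plus(app(plus(false, plus(cons(cons(M, zero), cons(M, M)), false)), e), plus(e, 5)). Substituting into the earlier bindings gives T := cons(cons(M, zero), cons(M, M)), N := plus(cons(cons(M, zero), cons(M, M)), false).
Delete trivial equation false = false.
Bind M := cons(e, false); substituting into the remaining equation gives: plus(app(Y2, e), plus(e, 5)) = plus(app(plus(false, plus(cons(cons(cons(e, false), zero), cons(cons(e, false), cons(e, false))), false)), e), plus(e, 5)). Substituting into the earlier bindings gives T := cons(cons(cons(e, false), zero), cons(cons(e, false), cons(e, false))), N := plus(cons(cons(cons(e, false), zero), cons(cons(e, false), cons(e, false))), false), Z := cons(e, false).
Decompose plus/2: app(Y2, e) = app(plus(false, plus(cons(cons(cons(e, false), zero), cons(cons(e, false), cons(e, false))), false)), e),  plus(e, 5) = plus(e, 5).
Decompose app/2: Y2 = plus(false, plus(cons(cons(cons(e, false), zero), cons(cons(e, false), cons(e, false))), false)),  e = e.
Bind Y2 := plus(false, plus(cons(cons(cons(e, false), zero), cons(cons(e, false), cons(e, false))), false)); no other remaining equation mentions Y2.
Delete trivial equation e = e.
Delete trivial equation plus(e, 5) = plus(e, 5).
MGU = { T -> cons(cons(cons(e, false), zero), cons(cons(e, false), cons(e, false))), N -> plus(cons(cons(cons(e, false), zero), cons(cons(e, false), cons(e, false))), false), Z -> cons(e, false), M -> cons(e, false), Y2 -> plus(false, plus(cons(cons(cons(e, false), zero), cons(cons(e, false), cons(e, false))), false)) }, so Y2 -> plus(false, plus(cons(cons(cons(e, false), zero), cons(cons(e, false), cons(e, false))), false)).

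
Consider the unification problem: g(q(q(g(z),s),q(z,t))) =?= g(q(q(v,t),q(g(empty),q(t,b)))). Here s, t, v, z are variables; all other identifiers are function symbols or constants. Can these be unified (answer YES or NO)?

NO

Decompose g/1: q(q(g(z),s),q(z,t)) =?= q(q(v,t),q(g(empty),q(t,b))).
Decompose q/2: q(g(z),s) =?= q(v,t),  q(z,t) =?= q(g(empty),q(t,b)).
Decompose q/2: g(z) =?= v,  s =?= t.
Bind v := g(z); no other remaining equation mentions v.
Bind s := t; no other remaining equation mentions s.
Decompose q/2: z =?= g(empty),  t =?= q(t,b).
Bind z := g(empty); no other remaining equation mentions z. Substituting into the earlier binding gives v := g(g(empty)).
Occurs check fails: t occurs in q(t,b); the equation t =?= q(t,b) has no finite solution.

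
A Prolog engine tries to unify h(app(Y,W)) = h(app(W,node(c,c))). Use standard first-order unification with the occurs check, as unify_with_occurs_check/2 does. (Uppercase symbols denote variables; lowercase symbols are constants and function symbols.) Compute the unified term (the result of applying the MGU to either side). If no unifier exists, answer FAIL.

h(app(node(c,c),node(c,c)))

Decompose h/1: app(Y,W) = app(W,node(c,c)).
Decompose app/2: Y = W,  W = node(c,c).
Bind Y := W; no other remaining equation mentions Y.
Bind W := node(c,c). Substituting into the earlier binding gives Y := node(c,c).
Applying the MGU to either side gives h(app(node(c,c),node(c,c))).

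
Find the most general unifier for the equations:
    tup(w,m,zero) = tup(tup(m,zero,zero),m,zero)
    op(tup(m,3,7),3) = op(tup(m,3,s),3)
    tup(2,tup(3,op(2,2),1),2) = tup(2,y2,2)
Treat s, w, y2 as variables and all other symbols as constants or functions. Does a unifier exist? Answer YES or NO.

Decompose tup/3: w = tup(m,zero,zero),  m = m,  zero = zero.
Bind w := tup(m,zero,zero); no other remaining equation mentions w.
Delete trivial equation m = m.
Delete trivial equation zero = zero.
Decompose op/2: tup(m,3,7) = tup(m,3,s),  3 = 3.
Decompose tup/3: m = m,  3 = 3,  7 = s.
Delete trivial equation m = m.
Delete trivial equation 3 = 3.
Bind s := 7; no other remaining equation mentions s.
Delete trivial equation 3 = 3.
Decompose tup/3: 2 = 2,  tup(3,op(2,2),1) = y2,  2 = 2.
Delete trivial equation 2 = 2.
Bind y2 := tup(3,op(2,2),1); no other remaining equation mentions y2.
Delete trivial equation 2 = 2.
No equations remain and no clash or occurs-check failure arose, so a unifier exists.

YES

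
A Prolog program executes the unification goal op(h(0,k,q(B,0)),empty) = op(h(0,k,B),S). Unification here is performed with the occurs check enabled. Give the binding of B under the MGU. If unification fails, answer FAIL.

Decompose op/2: h(0,k,q(B,0)) = h(0,k,B),  empty = S.
Decompose h/3: 0 = 0,  k = k,  q(B,0) = B.
Delete trivial equation 0 = 0.
Delete trivial equation k = k.
Occurs check fails: B occurs in q(B,0); the equation B = q(B,0) has no finite solution.

FAIL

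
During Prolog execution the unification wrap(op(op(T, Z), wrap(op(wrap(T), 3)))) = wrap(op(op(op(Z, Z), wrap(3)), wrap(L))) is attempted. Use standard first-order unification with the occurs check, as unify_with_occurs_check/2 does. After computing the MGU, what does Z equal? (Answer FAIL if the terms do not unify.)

Decompose wrap/1: op(op(T, Z), wrap(op(wrap(T), 3))) = op(op(op(Z, Z), wrap(3)), wrap(L)).
Decompose op/2: op(T, Z) = op(op(Z, Z), wrap(3)),  wrap(op(wrap(T), 3)) = wrap(L).
Decompose op/2: T = op(Z, Z),  Z = wrap(3).
Bind T := op(Z, Z); substituting into the one remaining equation that mentions T gives: wrap(op(wrap(op(Z, Z)), 3)) = wrap(L).
Bind Z := wrap(3); substituting into the remaining equation gives: wrap(op(wrap(op(wrap(3), wrap(3))), 3)) = wrap(L). Substituting into the earlier binding gives T := op(wrap(3), wrap(3)).
Decompose wrap/1: op(wrap(op(wrap(3), wrap(3))), 3) = L.
Bind L := op(wrap(op(wrap(3), wrap(3))), 3).
MGU = { T ↦ op(wrap(3), wrap(3)), Z ↦ wrap(3), L ↦ op(wrap(op(wrap(3), wrap(3))), 3) }, so Z ↦ wrap(3).

wrap(3)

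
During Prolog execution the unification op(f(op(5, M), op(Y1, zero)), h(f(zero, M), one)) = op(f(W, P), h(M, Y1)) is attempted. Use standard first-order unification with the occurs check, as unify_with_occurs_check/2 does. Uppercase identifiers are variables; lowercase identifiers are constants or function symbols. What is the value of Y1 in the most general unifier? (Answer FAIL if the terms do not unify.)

FAIL

Decompose op/2: f(op(5, M), op(Y1, zero)) = f(W, P),  h(f(zero, M), one) = h(M, Y1).
Decompose f/2: op(5, M) = W,  op(Y1, zero) = P.
Bind W := op(5, M); no other remaining equation mentions W.
Bind P := op(Y1, zero); no other remaining equation mentions P.
Decompose h/2: f(zero, M) = M,  one = Y1.
Occurs check fails: M occurs in f(zero, M); the equation M = f(zero, M) has no finite solution.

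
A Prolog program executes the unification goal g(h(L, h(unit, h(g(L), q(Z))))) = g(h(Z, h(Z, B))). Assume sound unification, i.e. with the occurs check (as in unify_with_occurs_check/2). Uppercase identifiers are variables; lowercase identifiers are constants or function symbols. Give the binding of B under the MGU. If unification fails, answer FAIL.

h(g(unit), q(unit))

Decompose g/1: h(L, h(unit, h(g(L), q(Z)))) = h(Z, h(Z, B)).
Decompose h/2: L = Z,  h(unit, h(g(L), q(Z))) = h(Z, B).
Bind L := Z; substituting into the remaining equation gives: h(unit, h(g(Z), q(Z))) = h(Z, B).
Decompose h/2: unit = Z,  h(g(Z), q(Z)) = B.
Bind Z := unit; substituting into the remaining equation gives: h(g(unit), q(unit)) = B. Substituting into the earlier binding gives L := unit.
Bind B := h(g(unit), q(unit)).
MGU = { L ↦ unit, Z ↦ unit, B ↦ h(g(unit), q(unit)) }, so B ↦ h(g(unit), q(unit)).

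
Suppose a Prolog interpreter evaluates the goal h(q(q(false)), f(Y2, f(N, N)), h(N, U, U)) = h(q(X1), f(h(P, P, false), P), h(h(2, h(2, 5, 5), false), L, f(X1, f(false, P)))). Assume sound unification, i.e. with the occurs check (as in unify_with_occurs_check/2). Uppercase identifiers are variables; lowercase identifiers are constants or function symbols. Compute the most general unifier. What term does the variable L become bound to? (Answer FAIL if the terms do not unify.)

Decompose h/3: q(q(false)) = q(X1),  f(Y2, f(N, N)) = f(h(P, P, false), P),  h(N, U, U) = h(h(2, h(2, 5, 5), false), L, f(X1, f(false, P))).
Decompose q/1: q(false) = X1.
Bind X1 := q(false); substituting into the one remaining equation that mentions X1 gives: h(N, U, U) = h(h(2, h(2, 5, 5), false), L, f(q(false), f(false, P))).
Decompose f/2: Y2 = h(P, P, false),  f(N, N) = P.
Bind Y2 := h(P, P, false); no other remaining equation mentions Y2.
Bind P := f(N, N); substituting into the remaining equation gives: h(N, U, U) = h(h(2, h(2, 5, 5), false), L, f(q(false), f(false, f(N, N)))). Substituting into the earlier binding gives Y2 := h(f(N, N), f(N, N), false).
Decompose h/3: N = h(2, h(2, 5, 5), false),  U = L,  U = f(q(false), f(false, f(N, N))).
Bind N := h(2, h(2, 5, 5), false); substituting into the one remaining equation that mentions N gives: U = f(q(false), f(false, f(h(2, h(2, 5, 5), false), h(2, h(2, 5, 5), false)))). Substituting into the earlier bindings gives Y2 := h(f(h(2, h(2, 5, 5), false), h(2, h(2, 5, 5), false)), f(h(2, h(2, 5, 5), false), h(2, h(2, 5, 5), false)), false), P := f(h(2, h(2, 5, 5), false), h(2, h(2, 5, 5), false)).
Bind U := L; substituting into the remaining equation gives: L = f(q(false), f(false, f(h(2, h(2, 5, 5), false), h(2, h(2, 5, 5), false)))).
Bind L := f(q(false), f(false, f(h(2, h(2, 5, 5), false), h(2, h(2, 5, 5), false)))). Substituting into the earlier binding gives U := f(q(false), f(false, f(h(2, h(2, 5, 5), false), h(2, h(2, 5, 5), false)))).
MGU = { X1 -> q(false), Y2 -> h(f(h(2, h(2, 5, 5), false), h(2, h(2, 5, 5), false)), f(h(2, h(2, 5, 5), false), h(2, h(2, 5, 5), false)), false), P -> f(h(2, h(2, 5, 5), false), h(2, h(2, 5, 5), false)), N -> h(2, h(2, 5, 5), false), U -> f(q(false), f(false, f(h(2, h(2, 5, 5), false), h(2, h(2, 5, 5), false)))), L -> f(q(false), f(false, f(h(2, h(2, 5, 5), false), h(2, h(2, 5, 5), false)))) }, so L -> f(q(false), f(false, f(h(2, h(2, 5, 5), false), h(2, h(2, 5, 5), false)))).

f(q(false), f(false, f(h(2, h(2, 5, 5), false), h(2, h(2, 5, 5), false))))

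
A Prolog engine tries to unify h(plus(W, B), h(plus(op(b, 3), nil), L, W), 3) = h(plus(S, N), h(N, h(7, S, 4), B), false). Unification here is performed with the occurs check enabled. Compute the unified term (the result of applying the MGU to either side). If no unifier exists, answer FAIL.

FAIL

Decompose h/3: plus(W, B) = plus(S, N),  h(plus(op(b, 3), nil), L, W) = h(N, h(7, S, 4), B),  3 = false.
Decompose plus/2: W = S,  B = N.
Bind W := S; substituting into the one remaining equation that mentions W gives: h(plus(op(b, 3), nil), L, S) = h(N, h(7, S, 4), B).
Bind B := N; substituting into the one remaining equation that mentions B gives: h(plus(op(b, 3), nil), L, S) = h(N, h(7, S, 4), N).
Decompose h/3: plus(op(b, 3), nil) = N,  L = h(7, S, 4),  S = N.
Bind N := plus(op(b, 3), nil); substituting into the one remaining equation that mentions N gives: S = plus(op(b, 3), nil). Substituting into the earlier binding gives B := plus(op(b, 3), nil).
Bind L := h(7, S, 4); no other remaining equation mentions L.
Bind S := plus(op(b, 3), nil); no other remaining equation mentions S. Substituting into the earlier bindings gives W := plus(op(b, 3), nil), L := h(7, plus(op(b, 3), nil), 4).
Clash: constants 3 and false differ; no unifier exists.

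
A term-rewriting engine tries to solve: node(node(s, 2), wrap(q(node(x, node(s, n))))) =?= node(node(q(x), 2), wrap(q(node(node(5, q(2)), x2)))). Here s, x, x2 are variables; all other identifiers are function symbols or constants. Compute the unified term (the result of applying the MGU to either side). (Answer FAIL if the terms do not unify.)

node(node(q(node(5, q(2))), 2), wrap(q(node(node(5, q(2)), node(q(node(5, q(2))), n)))))

Decompose node/2: node(s, 2) =?= node(q(x), 2),  wrap(q(node(x, node(s, n)))) =?= wrap(q(node(node(5, q(2)), x2))).
Decompose node/2: s =?= q(x),  2 =?= 2.
Bind s := q(x); substituting into the one remaining equation that mentions s gives: wrap(q(node(x, node(q(x), n)))) =?= wrap(q(node(node(5, q(2)), x2))).
Delete trivial equation 2 =?= 2.
Decompose wrap/1: q(node(x, node(q(x), n))) =?= q(node(node(5, q(2)), x2)).
Decompose q/1: node(x, node(q(x), n)) =?= node(node(5, q(2)), x2).
Decompose node/2: x =?= node(5, q(2)),  node(q(x), n) =?= x2.
Bind x := node(5, q(2)); substituting into the remaining equation gives: node(q(node(5, q(2))), n) =?= x2. Substituting into the earlier binding gives s := q(node(5, q(2))).
Bind x2 := node(q(node(5, q(2))), n).
Applying the MGU to either side gives node(node(q(node(5, q(2))), 2), wrap(q(node(node(5, q(2)), node(q(node(5, q(2))), n))))).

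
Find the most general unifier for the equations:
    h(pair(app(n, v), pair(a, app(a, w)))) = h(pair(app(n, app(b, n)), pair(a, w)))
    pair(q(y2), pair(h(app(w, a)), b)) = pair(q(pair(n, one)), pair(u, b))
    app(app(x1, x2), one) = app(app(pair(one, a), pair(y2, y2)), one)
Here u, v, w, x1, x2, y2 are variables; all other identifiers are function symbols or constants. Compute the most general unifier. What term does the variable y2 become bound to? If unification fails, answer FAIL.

FAIL

Decompose h/1: pair(app(n, v), pair(a, app(a, w))) = pair(app(n, app(b, n)), pair(a, w)).
Decompose pair/2: app(n, v) = app(n, app(b, n)),  pair(a, app(a, w)) = pair(a, w).
Decompose app/2: n = n,  v = app(b, n).
Delete trivial equation n = n.
Bind v := app(b, n); no other remaining equation mentions v.
Decompose pair/2: a = a,  app(a, w) = w.
Delete trivial equation a = a.
Occurs check fails: w occurs in app(a, w); the equation w = app(a, w) has no finite solution.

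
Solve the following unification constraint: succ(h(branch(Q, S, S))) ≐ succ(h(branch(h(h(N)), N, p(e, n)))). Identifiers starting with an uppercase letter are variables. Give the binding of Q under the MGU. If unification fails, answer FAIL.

h(h(p(e, n)))

Decompose succ/1: h(branch(Q, S, S)) ≐ h(branch(h(h(N)), N, p(e, n))).
Decompose h/1: branch(Q, S, S) ≐ branch(h(h(N)), N, p(e, n)).
Decompose branch/3: Q ≐ h(h(N)),  S ≐ N,  S ≐ p(e, n).
Bind Q := h(h(N)); no other remaining equation mentions Q.
Bind S := N; substituting into the remaining equation gives: N ≐ p(e, n).
Bind N := p(e, n). Substituting into the earlier bindings gives Q := h(h(p(e, n))), S := p(e, n).
MGU = { Q -> h(h(p(e, n))), S -> p(e, n), N -> p(e, n) }, so Q -> h(h(p(e, n))).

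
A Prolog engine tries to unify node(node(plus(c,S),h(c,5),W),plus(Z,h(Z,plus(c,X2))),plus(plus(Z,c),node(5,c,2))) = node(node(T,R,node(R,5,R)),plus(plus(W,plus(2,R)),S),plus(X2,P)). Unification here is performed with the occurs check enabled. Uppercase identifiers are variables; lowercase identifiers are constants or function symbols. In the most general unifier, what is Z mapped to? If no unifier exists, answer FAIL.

plus(node(h(c,5),5,h(c,5)),plus(2,h(c,5)))

Decompose node/3: node(plus(c,S),h(c,5),W) = node(T,R,node(R,5,R)),  plus(Z,h(Z,plus(c,X2))) = plus(plus(W,plus(2,R)),S),  plus(plus(Z,c),node(5,c,2)) = plus(X2,P).
Decompose node/3: plus(c,S) = T,  h(c,5) = R,  W = node(R,5,R).
Bind T := plus(c,S); no other remaining equation mentions T.
Bind R := h(c,5); substituting into the 2 remaining equations that mention R gives: W = node(h(c,5),5,h(c,5)),  plus(Z,h(Z,plus(c,X2))) = plus(plus(W,plus(2,h(c,5))),S).
Bind W := node(h(c,5),5,h(c,5)); substituting into the one remaining equation that mentions W gives: plus(Z,h(Z,plus(c,X2))) = plus(plus(node(h(c,5),5,h(c,5)),plus(2,h(c,5))),S).
Decompose plus/2: Z = plus(node(h(c,5),5,h(c,5)),plus(2,h(c,5))),  h(Z,plus(c,X2)) = S.
Bind Z := plus(node(h(c,5),5,h(c,5)),plus(2,h(c,5))); substituting into the remaining equations gives: h(plus(node(h(c,5),5,h(c,5)),plus(2,h(c,5))),plus(c,X2)) = S,  plus(plus(plus(node(h(c,5),5,h(c,5)),plus(2,h(c,5))),c),node(5,c,2)) = plus(X2,P).
Bind S := h(plus(node(h(c,5),5,h(c,5)),plus(2,h(c,5))),plus(c,X2)); no other remaining equation mentions S. Substituting into the earlier binding gives T := plus(c,h(plus(node(h(c,5),5,h(c,5)),plus(2,h(c,5))),plus(c,X2))).
Decompose plus/2: plus(plus(node(h(c,5),5,h(c,5)),plus(2,h(c,5))),c) = X2,  node(5,c,2) = P.
Bind X2 := plus(plus(node(h(c,5),5,h(c,5)),plus(2,h(c,5))),c); no other remaining equation mentions X2. Substituting into the earlier bindings gives T := plus(c,h(plus(node(h(c,5),5,h(c,5)),plus(2,h(c,5))),plus(c,plus(plus(node(h(c,5),5,h(c,5)),plus(2,h(c,5))),c)))), S := h(plus(node(h(c,5),5,h(c,5)),plus(2,h(c,5))),plus(c,plus(plus(node(h(c,5),5,h(c,5)),plus(2,h(c,5))),c))).
Bind P := node(5,c,2).
MGU = { T ↦ plus(c,h(plus(node(h(c,5),5,h(c,5)),plus(2,h(c,5))),plus(c,plus(plus(node(h(c,5),5,h(c,5)),plus(2,h(c,5))),c)))), R ↦ h(c,5), W ↦ node(h(c,5),5,h(c,5)), Z ↦ plus(node(h(c,5),5,h(c,5)),plus(2,h(c,5))), S ↦ h(plus(node(h(c,5),5,h(c,5)),plus(2,h(c,5))),plus(c,plus(plus(node(h(c,5),5,h(c,5)),plus(2,h(c,5))),c))), X2 ↦ plus(plus(node(h(c,5),5,h(c,5)),plus(2,h(c,5))),c), P ↦ node(5,c,2) }, so Z ↦ plus(node(h(c,5),5,h(c,5)),plus(2,h(c,5))).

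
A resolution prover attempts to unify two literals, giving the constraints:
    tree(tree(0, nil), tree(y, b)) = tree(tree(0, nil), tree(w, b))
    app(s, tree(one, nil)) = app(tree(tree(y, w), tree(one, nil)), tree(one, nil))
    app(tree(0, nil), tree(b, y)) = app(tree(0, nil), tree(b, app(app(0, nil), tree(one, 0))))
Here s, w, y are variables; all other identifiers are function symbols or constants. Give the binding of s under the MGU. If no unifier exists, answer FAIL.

tree(tree(app(app(0, nil), tree(one, 0)), app(app(0, nil), tree(one, 0))), tree(one, nil))

Decompose tree/2: tree(0, nil) = tree(0, nil),  tree(y, b) = tree(w, b).
Delete trivial equation tree(0, nil) = tree(0, nil).
Decompose tree/2: y = w,  b = b.
Bind y := w; substituting into the 2 remaining equations that mention y gives: app(s, tree(one, nil)) = app(tree(tree(w, w), tree(one, nil)), tree(one, nil)),  app(tree(0, nil), tree(b, w)) = app(tree(0, nil), tree(b, app(app(0, nil), tree(one, 0)))).
Delete trivial equation b = b.
Decompose app/2: s = tree(tree(w, w), tree(one, nil)),  tree(one, nil) = tree(one, nil).
Bind s := tree(tree(w, w), tree(one, nil)); no other remaining equation mentions s.
Delete trivial equation tree(one, nil) = tree(one, nil).
Decompose app/2: tree(0, nil) = tree(0, nil),  tree(b, w) = tree(b, app(app(0, nil), tree(one, 0))).
Delete trivial equation tree(0, nil) = tree(0, nil).
Decompose tree/2: b = b,  w = app(app(0, nil), tree(one, 0)).
Delete trivial equation b = b.
Bind w := app(app(0, nil), tree(one, 0)). Substituting into the earlier bindings gives y := app(app(0, nil), tree(one, 0)), s := tree(tree(app(app(0, nil), tree(one, 0)), app(app(0, nil), tree(one, 0))), tree(one, nil)).
MGU = { y ↦ app(app(0, nil), tree(one, 0)), s ↦ tree(tree(app(app(0, nil), tree(one, 0)), app(app(0, nil), tree(one, 0))), tree(one, nil)), w ↦ app(app(0, nil), tree(one, 0)) }, so s ↦ tree(tree(app(app(0, nil), tree(one, 0)), app(app(0, nil), tree(one, 0))), tree(one, nil)).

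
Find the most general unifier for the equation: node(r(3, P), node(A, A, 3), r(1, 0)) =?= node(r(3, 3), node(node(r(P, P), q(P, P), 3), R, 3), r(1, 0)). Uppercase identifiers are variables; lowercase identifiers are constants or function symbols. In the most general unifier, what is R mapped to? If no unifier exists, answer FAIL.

node(r(3, 3), q(3, 3), 3)

Decompose node/3: r(3, P) =?= r(3, 3),  node(A, A, 3) =?= node(node(r(P, P), q(P, P), 3), R, 3),  r(1, 0) =?= r(1, 0).
Decompose r/2: 3 =?= 3,  P =?= 3.
Delete trivial equation 3 =?= 3.
Bind P := 3; substituting into the one remaining equation that mentions P gives: node(A, A, 3) =?= node(node(r(3, 3), q(3, 3), 3), R, 3).
Decompose node/3: A =?= node(r(3, 3), q(3, 3), 3),  A =?= R,  3 =?= 3.
Bind A := node(r(3, 3), q(3, 3), 3); substituting into the one remaining equation that mentions A gives: node(r(3, 3), q(3, 3), 3) =?= R.
Bind R := node(r(3, 3), q(3, 3), 3); no other remaining equation mentions R.
Delete trivial equation 3 =?= 3.
Delete trivial equation r(1, 0) =?= r(1, 0).
MGU = { P ↦ 3, A ↦ node(r(3, 3), q(3, 3), 3), R ↦ node(r(3, 3), q(3, 3), 3) }, so R ↦ node(r(3, 3), q(3, 3), 3).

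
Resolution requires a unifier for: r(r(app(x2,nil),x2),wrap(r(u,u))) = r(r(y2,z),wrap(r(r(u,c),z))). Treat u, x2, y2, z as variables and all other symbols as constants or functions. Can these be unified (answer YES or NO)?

NO

Decompose r/2: r(app(x2,nil),x2) = r(y2,z),  wrap(r(u,u)) = wrap(r(r(u,c),z)).
Decompose r/2: app(x2,nil) = y2,  x2 = z.
Bind y2 := app(x2,nil); no other remaining equation mentions y2.
Bind x2 := z; no other remaining equation mentions x2. Substituting into the earlier binding gives y2 := app(z,nil).
Decompose wrap/1: r(u,u) = r(r(u,c),z).
Decompose r/2: u = r(u,c),  u = z.
Occurs check fails: u occurs in r(u,c); the equation u = r(u,c) has no finite solution.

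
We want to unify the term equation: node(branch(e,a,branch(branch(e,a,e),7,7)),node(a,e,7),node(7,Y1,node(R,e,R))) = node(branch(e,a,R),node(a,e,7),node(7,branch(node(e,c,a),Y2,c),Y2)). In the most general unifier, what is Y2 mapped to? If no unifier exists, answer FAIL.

Decompose node/3: branch(e,a,branch(branch(e,a,e),7,7)) = branch(e,a,R),  node(a,e,7) = node(a,e,7),  node(7,Y1,node(R,e,R)) = node(7,branch(node(e,c,a),Y2,c),Y2).
Decompose branch/3: e = e,  a = a,  branch(branch(e,a,e),7,7) = R.
Delete trivial equation e = e.
Delete trivial equation a = a.
Bind R := branch(branch(e,a,e),7,7); substituting into the one remaining equation that mentions R gives: node(7,Y1,node(branch(branch(e,a,e),7,7),e,branch(branch(e,a,e),7,7))) = node(7,branch(node(e,c,a),Y2,c),Y2).
Delete trivial equation node(a,e,7) = node(a,e,7).
Decompose node/3: 7 = 7,  Y1 = branch(node(e,c,a),Y2,c),  node(branch(branch(e,a,e),7,7),e,branch(branch(e,a,e),7,7)) = Y2.
Delete trivial equation 7 = 7.
Bind Y1 := branch(node(e,c,a),Y2,c); no other remaining equation mentions Y1.
Bind Y2 := node(branch(branch(e,a,e),7,7),e,branch(branch(e,a,e),7,7)). Substituting into the earlier binding gives Y1 := branch(node(e,c,a),node(branch(branch(e,a,e),7,7),e,branch(branch(e,a,e),7,7)),c).
MGU = { R ↦ branch(branch(e,a,e),7,7), Y1 ↦ branch(node(e,c,a),node(branch(branch(e,a,e),7,7),e,branch(branch(e,a,e),7,7)),c), Y2 ↦ node(branch(branch(e,a,e),7,7),e,branch(branch(e,a,e),7,7)) }, so Y2 ↦ node(branch(branch(e,a,e),7,7),e,branch(branch(e,a,e),7,7)).

node(branch(branch(e,a,e),7,7),e,branch(branch(e,a,e),7,7))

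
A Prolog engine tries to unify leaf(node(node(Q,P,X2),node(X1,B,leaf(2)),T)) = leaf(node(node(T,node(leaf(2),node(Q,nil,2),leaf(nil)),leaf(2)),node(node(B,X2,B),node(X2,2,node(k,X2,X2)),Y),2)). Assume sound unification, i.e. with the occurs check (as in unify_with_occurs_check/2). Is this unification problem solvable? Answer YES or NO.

Decompose leaf/1: node(node(Q,P,X2),node(X1,B,leaf(2)),T) = node(node(T,node(leaf(2),node(Q,nil,2),leaf(nil)),leaf(2)),node(node(B,X2,B),node(X2,2,node(k,X2,X2)),Y),2).
Decompose node/3: node(Q,P,X2) = node(T,node(leaf(2),node(Q,nil,2),leaf(nil)),leaf(2)),  node(X1,B,leaf(2)) = node(node(B,X2,B),node(X2,2,node(k,X2,X2)),Y),  T = 2.
Decompose node/3: Q = T,  P = node(leaf(2),node(Q,nil,2),leaf(nil)),  X2 = leaf(2).
Bind Q := T; substituting into the one remaining equation that mentions Q gives: P = node(leaf(2),node(T,nil,2),leaf(nil)).
Bind P := node(leaf(2),node(T,nil,2),leaf(nil)); no other remaining equation mentions P.
Bind X2 := leaf(2); substituting into the one remaining equation that mentions X2 gives: node(X1,B,leaf(2)) = node(node(B,leaf(2),B),node(leaf(2),2,node(k,leaf(2),leaf(2))),Y).
Decompose node/3: X1 = node(B,leaf(2),B),  B = node(leaf(2),2,node(k,leaf(2),leaf(2))),  leaf(2) = Y.
Bind X1 := node(B,leaf(2),B); no other remaining equation mentions X1.
Bind B := node(leaf(2),2,node(k,leaf(2),leaf(2))); no other remaining equation mentions B. Substituting into the earlier binding gives X1 := node(node(leaf(2),2,node(k,leaf(2),leaf(2))),leaf(2),node(leaf(2),2,node(k,leaf(2),leaf(2)))).
Bind Y := leaf(2); no other remaining equation mentions Y.
Bind T := 2. Substituting into the earlier bindings gives Q := 2, P := node(leaf(2),node(2,nil,2),leaf(nil)).
No equations remain and no clash or occurs-check failure arose, so a unifier exists.

YES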